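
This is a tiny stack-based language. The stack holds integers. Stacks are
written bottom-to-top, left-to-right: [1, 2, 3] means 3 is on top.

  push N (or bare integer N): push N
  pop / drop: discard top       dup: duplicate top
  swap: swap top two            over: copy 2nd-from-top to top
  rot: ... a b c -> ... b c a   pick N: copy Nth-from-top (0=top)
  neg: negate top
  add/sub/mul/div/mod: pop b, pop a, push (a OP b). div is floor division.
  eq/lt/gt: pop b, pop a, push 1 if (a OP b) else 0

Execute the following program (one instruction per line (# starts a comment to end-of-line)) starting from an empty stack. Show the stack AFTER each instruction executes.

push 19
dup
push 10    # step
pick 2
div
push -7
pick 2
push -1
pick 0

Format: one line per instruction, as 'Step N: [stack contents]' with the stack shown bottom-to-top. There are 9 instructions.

Step 1: [19]
Step 2: [19, 19]
Step 3: [19, 19, 10]
Step 4: [19, 19, 10, 19]
Step 5: [19, 19, 0]
Step 6: [19, 19, 0, -7]
Step 7: [19, 19, 0, -7, 19]
Step 8: [19, 19, 0, -7, 19, -1]
Step 9: [19, 19, 0, -7, 19, -1, -1]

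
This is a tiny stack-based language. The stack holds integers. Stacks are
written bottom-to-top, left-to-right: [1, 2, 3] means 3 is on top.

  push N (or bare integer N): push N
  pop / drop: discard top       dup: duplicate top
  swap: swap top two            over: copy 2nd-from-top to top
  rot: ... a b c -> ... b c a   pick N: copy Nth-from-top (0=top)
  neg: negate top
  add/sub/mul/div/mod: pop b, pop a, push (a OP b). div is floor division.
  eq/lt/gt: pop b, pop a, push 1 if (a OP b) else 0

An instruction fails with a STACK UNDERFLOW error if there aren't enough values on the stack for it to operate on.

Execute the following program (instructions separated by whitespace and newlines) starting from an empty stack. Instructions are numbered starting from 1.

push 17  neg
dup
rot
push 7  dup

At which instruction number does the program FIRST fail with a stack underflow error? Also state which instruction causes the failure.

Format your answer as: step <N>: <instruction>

Step 1 ('push 17'): stack = [17], depth = 1
Step 2 ('neg'): stack = [-17], depth = 1
Step 3 ('dup'): stack = [-17, -17], depth = 2
Step 4 ('rot'): needs 3 value(s) but depth is 2 — STACK UNDERFLOW

Answer: step 4: rot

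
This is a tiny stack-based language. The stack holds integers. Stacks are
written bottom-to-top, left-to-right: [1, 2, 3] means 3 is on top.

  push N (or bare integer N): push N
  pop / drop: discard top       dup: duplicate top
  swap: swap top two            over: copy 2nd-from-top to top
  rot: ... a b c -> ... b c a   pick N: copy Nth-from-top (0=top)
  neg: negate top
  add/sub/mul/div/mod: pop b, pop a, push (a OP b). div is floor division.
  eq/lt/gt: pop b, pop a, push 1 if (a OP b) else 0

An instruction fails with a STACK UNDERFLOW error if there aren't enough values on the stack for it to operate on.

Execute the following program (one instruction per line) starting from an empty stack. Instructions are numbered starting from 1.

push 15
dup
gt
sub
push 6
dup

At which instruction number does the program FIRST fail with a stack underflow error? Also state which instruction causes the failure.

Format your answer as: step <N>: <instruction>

Step 1 ('push 15'): stack = [15], depth = 1
Step 2 ('dup'): stack = [15, 15], depth = 2
Step 3 ('gt'): stack = [0], depth = 1
Step 4 ('sub'): needs 2 value(s) but depth is 1 — STACK UNDERFLOW

Answer: step 4: sub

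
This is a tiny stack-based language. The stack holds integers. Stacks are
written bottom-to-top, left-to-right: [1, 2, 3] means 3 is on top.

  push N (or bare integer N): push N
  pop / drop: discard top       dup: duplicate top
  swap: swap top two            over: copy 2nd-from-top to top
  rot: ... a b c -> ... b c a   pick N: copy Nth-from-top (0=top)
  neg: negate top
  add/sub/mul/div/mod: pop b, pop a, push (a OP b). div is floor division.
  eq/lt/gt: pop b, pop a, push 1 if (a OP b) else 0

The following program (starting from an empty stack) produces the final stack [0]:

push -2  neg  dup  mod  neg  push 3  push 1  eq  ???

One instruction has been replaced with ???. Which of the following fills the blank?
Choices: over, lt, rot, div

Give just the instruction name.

Stack before ???: [0, 0]
Stack after ???:  [0]
Checking each choice:
  over: produces [0, 0, 0]
  lt: MATCH
  rot: stack underflow (need 3, have 2)
  div: division by zero


Answer: lt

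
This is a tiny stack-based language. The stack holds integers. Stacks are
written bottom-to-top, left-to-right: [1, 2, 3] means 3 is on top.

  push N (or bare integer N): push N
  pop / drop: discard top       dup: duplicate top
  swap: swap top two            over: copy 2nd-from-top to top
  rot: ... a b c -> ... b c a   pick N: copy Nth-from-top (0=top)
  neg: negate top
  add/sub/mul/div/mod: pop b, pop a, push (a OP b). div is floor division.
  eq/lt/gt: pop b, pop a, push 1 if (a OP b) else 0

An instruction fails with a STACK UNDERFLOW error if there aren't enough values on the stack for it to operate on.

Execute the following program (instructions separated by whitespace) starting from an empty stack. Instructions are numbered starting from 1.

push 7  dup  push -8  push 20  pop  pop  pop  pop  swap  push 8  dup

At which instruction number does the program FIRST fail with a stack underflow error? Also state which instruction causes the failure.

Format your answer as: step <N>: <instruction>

Answer: step 9: swap

Derivation:
Step 1 ('push 7'): stack = [7], depth = 1
Step 2 ('dup'): stack = [7, 7], depth = 2
Step 3 ('push -8'): stack = [7, 7, -8], depth = 3
Step 4 ('push 20'): stack = [7, 7, -8, 20], depth = 4
Step 5 ('pop'): stack = [7, 7, -8], depth = 3
Step 6 ('pop'): stack = [7, 7], depth = 2
Step 7 ('pop'): stack = [7], depth = 1
Step 8 ('pop'): stack = [], depth = 0
Step 9 ('swap'): needs 2 value(s) but depth is 0 — STACK UNDERFLOW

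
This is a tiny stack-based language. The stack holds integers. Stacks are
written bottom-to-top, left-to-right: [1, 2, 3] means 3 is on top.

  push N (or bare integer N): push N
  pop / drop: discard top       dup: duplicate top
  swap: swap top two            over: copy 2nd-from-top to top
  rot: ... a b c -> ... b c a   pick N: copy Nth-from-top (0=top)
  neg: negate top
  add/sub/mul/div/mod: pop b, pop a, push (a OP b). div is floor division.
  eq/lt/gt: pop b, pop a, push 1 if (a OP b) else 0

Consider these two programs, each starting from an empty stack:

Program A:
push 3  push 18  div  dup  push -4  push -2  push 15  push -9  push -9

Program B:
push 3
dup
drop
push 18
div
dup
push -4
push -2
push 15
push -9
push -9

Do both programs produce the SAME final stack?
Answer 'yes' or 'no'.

Answer: yes

Derivation:
Program A trace:
  After 'push 3': [3]
  After 'push 18': [3, 18]
  After 'div': [0]
  After 'dup': [0, 0]
  After 'push -4': [0, 0, -4]
  After 'push -2': [0, 0, -4, -2]
  After 'push 15': [0, 0, -4, -2, 15]
  After 'push -9': [0, 0, -4, -2, 15, -9]
  After 'push -9': [0, 0, -4, -2, 15, -9, -9]
Program A final stack: [0, 0, -4, -2, 15, -9, -9]

Program B trace:
  After 'push 3': [3]
  After 'dup': [3, 3]
  After 'drop': [3]
  After 'push 18': [3, 18]
  After 'div': [0]
  After 'dup': [0, 0]
  After 'push -4': [0, 0, -4]
  After 'push -2': [0, 0, -4, -2]
  After 'push 15': [0, 0, -4, -2, 15]
  After 'push -9': [0, 0, -4, -2, 15, -9]
  After 'push -9': [0, 0, -4, -2, 15, -9, -9]
Program B final stack: [0, 0, -4, -2, 15, -9, -9]
Same: yes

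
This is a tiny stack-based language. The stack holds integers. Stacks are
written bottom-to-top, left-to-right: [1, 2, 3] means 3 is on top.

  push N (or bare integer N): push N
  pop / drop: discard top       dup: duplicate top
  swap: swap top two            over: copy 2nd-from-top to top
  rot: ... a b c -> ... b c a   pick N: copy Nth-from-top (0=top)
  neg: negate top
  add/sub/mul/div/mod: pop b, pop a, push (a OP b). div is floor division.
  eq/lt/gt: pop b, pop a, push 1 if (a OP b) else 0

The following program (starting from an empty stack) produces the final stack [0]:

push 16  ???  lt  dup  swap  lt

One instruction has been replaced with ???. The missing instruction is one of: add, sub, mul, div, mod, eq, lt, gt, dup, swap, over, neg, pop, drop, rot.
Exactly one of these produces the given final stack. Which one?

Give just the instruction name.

Answer: dup

Derivation:
Stack before ???: [16]
Stack after ???:  [16, 16]
The instruction that transforms [16] -> [16, 16] is: dup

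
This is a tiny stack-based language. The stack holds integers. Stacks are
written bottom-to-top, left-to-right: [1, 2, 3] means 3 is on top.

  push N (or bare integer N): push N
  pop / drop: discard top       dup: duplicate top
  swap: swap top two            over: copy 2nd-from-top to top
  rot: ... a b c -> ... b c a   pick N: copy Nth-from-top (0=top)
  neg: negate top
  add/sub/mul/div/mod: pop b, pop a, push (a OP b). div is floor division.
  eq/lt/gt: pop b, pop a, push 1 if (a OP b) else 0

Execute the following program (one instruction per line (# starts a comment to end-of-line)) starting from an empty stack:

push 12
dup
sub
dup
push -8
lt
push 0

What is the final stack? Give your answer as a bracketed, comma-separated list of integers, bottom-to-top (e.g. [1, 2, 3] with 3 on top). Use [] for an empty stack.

After 'push 12': [12]
After 'dup': [12, 12]
After 'sub': [0]
After 'dup': [0, 0]
After 'push -8': [0, 0, -8]
After 'lt': [0, 0]
After 'push 0': [0, 0, 0]

Answer: [0, 0, 0]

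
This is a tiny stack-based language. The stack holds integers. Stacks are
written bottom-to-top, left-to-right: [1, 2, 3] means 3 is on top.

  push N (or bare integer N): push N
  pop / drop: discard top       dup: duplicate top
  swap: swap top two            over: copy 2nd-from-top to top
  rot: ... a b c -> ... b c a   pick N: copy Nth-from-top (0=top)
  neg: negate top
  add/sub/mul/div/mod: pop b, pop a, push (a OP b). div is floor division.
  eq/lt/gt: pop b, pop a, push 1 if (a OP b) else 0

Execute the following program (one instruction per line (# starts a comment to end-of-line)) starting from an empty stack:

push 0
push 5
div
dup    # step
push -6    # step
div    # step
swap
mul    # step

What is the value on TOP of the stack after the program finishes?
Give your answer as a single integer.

Answer: 0

Derivation:
After 'push 0': [0]
After 'push 5': [0, 5]
After 'div': [0]
After 'dup': [0, 0]
After 'push -6': [0, 0, -6]
After 'div': [0, 0]
After 'swap': [0, 0]
After 'mul': [0]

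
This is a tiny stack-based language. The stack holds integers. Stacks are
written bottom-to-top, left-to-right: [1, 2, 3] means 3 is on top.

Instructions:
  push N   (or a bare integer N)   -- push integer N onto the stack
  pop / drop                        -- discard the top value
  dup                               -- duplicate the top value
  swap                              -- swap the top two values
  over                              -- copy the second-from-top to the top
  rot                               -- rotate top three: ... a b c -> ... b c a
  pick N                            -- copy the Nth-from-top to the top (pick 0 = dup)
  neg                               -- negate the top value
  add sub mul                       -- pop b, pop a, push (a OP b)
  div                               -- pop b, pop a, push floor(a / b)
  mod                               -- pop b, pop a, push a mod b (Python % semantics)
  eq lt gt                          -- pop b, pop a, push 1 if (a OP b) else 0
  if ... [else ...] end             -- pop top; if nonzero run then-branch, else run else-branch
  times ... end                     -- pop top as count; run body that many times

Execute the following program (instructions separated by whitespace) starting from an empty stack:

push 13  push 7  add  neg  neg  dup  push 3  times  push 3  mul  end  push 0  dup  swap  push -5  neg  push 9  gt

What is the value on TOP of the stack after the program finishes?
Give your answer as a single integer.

After 'push 13': [13]
After 'push 7': [13, 7]
After 'add': [20]
After 'neg': [-20]
After 'neg': [20]
After 'dup': [20, 20]
After 'push 3': [20, 20, 3]
After 'times': [20, 20]
After 'push 3': [20, 20, 3]
After 'mul': [20, 60]
  ...
After 'mul': [20, 180]
After 'push 3': [20, 180, 3]
After 'mul': [20, 540]
After 'push 0': [20, 540, 0]
After 'dup': [20, 540, 0, 0]
After 'swap': [20, 540, 0, 0]
After 'push -5': [20, 540, 0, 0, -5]
After 'neg': [20, 540, 0, 0, 5]
After 'push 9': [20, 540, 0, 0, 5, 9]
After 'gt': [20, 540, 0, 0, 0]

Answer: 0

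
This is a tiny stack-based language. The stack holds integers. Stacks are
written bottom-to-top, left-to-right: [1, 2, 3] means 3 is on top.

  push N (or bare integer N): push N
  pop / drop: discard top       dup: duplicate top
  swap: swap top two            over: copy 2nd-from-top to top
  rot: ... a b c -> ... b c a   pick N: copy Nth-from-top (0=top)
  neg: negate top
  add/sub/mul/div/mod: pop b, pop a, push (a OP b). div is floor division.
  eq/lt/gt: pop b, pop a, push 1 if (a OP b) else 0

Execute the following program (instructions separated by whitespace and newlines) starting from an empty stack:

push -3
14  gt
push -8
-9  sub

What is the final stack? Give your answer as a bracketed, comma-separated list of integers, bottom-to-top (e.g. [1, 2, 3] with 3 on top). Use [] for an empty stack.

After 'push -3': [-3]
After 'push 14': [-3, 14]
After 'gt': [0]
After 'push -8': [0, -8]
After 'push -9': [0, -8, -9]
After 'sub': [0, 1]

Answer: [0, 1]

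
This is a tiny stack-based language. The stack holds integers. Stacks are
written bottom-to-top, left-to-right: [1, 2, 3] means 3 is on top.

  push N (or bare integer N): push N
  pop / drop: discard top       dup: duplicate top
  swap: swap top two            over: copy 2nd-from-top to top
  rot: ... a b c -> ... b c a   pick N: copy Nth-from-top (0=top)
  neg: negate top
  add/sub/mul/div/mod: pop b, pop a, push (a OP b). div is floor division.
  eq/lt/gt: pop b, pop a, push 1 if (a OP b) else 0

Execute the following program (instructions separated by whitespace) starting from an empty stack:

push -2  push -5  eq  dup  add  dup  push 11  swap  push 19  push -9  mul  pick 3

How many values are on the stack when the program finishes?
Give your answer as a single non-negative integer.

Answer: 5

Derivation:
After 'push -2': stack = [-2] (depth 1)
After 'push -5': stack = [-2, -5] (depth 2)
After 'eq': stack = [0] (depth 1)
After 'dup': stack = [0, 0] (depth 2)
After 'add': stack = [0] (depth 1)
After 'dup': stack = [0, 0] (depth 2)
After 'push 11': stack = [0, 0, 11] (depth 3)
After 'swap': stack = [0, 11, 0] (depth 3)
After 'push 19': stack = [0, 11, 0, 19] (depth 4)
After 'push -9': stack = [0, 11, 0, 19, -9] (depth 5)
After 'mul': stack = [0, 11, 0, -171] (depth 4)
After 'pick 3': stack = [0, 11, 0, -171, 0] (depth 5)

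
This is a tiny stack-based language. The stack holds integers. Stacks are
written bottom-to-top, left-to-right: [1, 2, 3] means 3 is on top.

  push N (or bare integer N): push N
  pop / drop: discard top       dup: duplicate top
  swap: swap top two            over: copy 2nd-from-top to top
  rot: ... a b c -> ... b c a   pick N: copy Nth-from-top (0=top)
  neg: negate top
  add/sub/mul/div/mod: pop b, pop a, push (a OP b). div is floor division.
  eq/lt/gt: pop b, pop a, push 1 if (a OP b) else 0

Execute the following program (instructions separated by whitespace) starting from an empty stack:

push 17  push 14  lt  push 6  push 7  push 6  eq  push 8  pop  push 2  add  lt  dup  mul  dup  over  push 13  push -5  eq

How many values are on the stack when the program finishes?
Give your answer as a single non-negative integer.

After 'push 17': stack = [17] (depth 1)
After 'push 14': stack = [17, 14] (depth 2)
After 'lt': stack = [0] (depth 1)
After 'push 6': stack = [0, 6] (depth 2)
After 'push 7': stack = [0, 6, 7] (depth 3)
After 'push 6': stack = [0, 6, 7, 6] (depth 4)
After 'eq': stack = [0, 6, 0] (depth 3)
After 'push 8': stack = [0, 6, 0, 8] (depth 4)
After 'pop': stack = [0, 6, 0] (depth 3)
After 'push 2': stack = [0, 6, 0, 2] (depth 4)
After 'add': stack = [0, 6, 2] (depth 3)
After 'lt': stack = [0, 0] (depth 2)
After 'dup': stack = [0, 0, 0] (depth 3)
After 'mul': stack = [0, 0] (depth 2)
After 'dup': stack = [0, 0, 0] (depth 3)
After 'over': stack = [0, 0, 0, 0] (depth 4)
After 'push 13': stack = [0, 0, 0, 0, 13] (depth 5)
After 'push -5': stack = [0, 0, 0, 0, 13, -5] (depth 6)
After 'eq': stack = [0, 0, 0, 0, 0] (depth 5)

Answer: 5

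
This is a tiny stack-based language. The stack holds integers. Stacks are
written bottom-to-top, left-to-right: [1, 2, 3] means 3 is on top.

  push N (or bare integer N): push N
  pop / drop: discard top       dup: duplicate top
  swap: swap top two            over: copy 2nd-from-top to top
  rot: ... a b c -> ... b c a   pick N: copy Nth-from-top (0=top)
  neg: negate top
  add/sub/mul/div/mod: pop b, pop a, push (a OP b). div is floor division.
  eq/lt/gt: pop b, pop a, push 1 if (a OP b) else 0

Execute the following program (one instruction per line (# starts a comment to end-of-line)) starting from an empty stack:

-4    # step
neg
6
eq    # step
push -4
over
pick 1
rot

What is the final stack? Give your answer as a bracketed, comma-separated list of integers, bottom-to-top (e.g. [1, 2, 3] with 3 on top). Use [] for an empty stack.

After 'push -4': [-4]
After 'neg': [4]
After 'push 6': [4, 6]
After 'eq': [0]
After 'push -4': [0, -4]
After 'over': [0, -4, 0]
After 'pick 1': [0, -4, 0, -4]
After 'rot': [0, 0, -4, -4]

Answer: [0, 0, -4, -4]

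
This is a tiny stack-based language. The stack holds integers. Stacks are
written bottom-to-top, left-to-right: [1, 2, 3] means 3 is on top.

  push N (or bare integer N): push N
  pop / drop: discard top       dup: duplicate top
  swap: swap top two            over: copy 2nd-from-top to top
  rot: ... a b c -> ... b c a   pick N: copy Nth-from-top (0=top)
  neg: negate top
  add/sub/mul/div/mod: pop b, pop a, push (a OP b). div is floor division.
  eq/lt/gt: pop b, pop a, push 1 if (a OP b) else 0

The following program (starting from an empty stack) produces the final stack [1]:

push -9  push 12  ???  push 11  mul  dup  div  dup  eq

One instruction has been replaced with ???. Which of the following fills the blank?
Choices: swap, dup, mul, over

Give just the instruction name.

Answer: mul

Derivation:
Stack before ???: [-9, 12]
Stack after ???:  [-108]
Checking each choice:
  swap: produces [12, 1]
  dup: produces [-9, 12, 1]
  mul: MATCH
  over: produces [-9, 12, 1]


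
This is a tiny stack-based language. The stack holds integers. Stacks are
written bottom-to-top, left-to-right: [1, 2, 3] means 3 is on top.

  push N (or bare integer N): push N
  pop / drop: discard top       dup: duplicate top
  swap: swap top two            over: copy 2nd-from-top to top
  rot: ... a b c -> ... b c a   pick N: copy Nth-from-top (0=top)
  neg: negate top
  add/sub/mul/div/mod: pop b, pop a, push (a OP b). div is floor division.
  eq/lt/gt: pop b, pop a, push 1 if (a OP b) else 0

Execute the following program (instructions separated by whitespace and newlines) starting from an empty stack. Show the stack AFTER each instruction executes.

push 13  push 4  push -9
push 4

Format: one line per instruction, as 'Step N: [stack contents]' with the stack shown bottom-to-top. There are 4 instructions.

Step 1: [13]
Step 2: [13, 4]
Step 3: [13, 4, -9]
Step 4: [13, 4, -9, 4]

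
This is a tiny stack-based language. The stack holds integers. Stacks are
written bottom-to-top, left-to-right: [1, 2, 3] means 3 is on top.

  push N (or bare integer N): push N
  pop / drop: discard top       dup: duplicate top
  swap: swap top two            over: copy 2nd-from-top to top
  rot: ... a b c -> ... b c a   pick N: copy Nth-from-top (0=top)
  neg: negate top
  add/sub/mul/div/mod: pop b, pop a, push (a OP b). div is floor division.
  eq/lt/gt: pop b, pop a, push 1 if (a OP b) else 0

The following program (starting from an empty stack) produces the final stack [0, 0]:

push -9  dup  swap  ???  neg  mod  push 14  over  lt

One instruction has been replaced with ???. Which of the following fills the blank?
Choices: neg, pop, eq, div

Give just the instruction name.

Stack before ???: [-9, -9]
Stack after ???:  [-9, 9]
Checking each choice:
  neg: MATCH
  pop: stack underflow (need 2, have 1)
  eq: stack underflow (need 2, have 1)
  div: stack underflow (need 2, have 1)


Answer: neg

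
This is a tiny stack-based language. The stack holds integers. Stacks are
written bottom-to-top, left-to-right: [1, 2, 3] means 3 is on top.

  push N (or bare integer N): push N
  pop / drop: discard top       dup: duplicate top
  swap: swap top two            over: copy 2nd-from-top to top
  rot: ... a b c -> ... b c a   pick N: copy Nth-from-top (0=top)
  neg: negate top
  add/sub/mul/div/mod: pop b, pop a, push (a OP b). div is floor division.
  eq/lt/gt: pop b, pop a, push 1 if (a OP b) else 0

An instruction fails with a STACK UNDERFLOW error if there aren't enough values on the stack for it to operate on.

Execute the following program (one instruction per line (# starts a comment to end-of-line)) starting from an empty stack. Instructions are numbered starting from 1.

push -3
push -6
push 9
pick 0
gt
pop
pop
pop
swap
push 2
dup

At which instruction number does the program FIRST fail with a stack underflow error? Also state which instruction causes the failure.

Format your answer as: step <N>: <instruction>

Step 1 ('push -3'): stack = [-3], depth = 1
Step 2 ('push -6'): stack = [-3, -6], depth = 2
Step 3 ('push 9'): stack = [-3, -6, 9], depth = 3
Step 4 ('pick 0'): stack = [-3, -6, 9, 9], depth = 4
Step 5 ('gt'): stack = [-3, -6, 0], depth = 3
Step 6 ('pop'): stack = [-3, -6], depth = 2
Step 7 ('pop'): stack = [-3], depth = 1
Step 8 ('pop'): stack = [], depth = 0
Step 9 ('swap'): needs 2 value(s) but depth is 0 — STACK UNDERFLOW

Answer: step 9: swap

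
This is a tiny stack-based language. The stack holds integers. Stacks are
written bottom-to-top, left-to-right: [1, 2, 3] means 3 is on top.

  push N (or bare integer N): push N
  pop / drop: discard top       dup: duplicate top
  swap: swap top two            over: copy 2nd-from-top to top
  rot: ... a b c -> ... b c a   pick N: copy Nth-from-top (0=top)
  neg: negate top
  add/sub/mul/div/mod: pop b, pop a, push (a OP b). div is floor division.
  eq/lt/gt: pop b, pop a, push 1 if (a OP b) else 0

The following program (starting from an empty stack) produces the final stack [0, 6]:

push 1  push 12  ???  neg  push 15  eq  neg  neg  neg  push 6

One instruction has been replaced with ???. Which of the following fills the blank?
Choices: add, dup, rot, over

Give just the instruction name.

Answer: add

Derivation:
Stack before ???: [1, 12]
Stack after ???:  [13]
Checking each choice:
  add: MATCH
  dup: produces [1, 12, 0, 6]
  rot: stack underflow (need 3, have 2)
  over: produces [1, 12, 0, 6]


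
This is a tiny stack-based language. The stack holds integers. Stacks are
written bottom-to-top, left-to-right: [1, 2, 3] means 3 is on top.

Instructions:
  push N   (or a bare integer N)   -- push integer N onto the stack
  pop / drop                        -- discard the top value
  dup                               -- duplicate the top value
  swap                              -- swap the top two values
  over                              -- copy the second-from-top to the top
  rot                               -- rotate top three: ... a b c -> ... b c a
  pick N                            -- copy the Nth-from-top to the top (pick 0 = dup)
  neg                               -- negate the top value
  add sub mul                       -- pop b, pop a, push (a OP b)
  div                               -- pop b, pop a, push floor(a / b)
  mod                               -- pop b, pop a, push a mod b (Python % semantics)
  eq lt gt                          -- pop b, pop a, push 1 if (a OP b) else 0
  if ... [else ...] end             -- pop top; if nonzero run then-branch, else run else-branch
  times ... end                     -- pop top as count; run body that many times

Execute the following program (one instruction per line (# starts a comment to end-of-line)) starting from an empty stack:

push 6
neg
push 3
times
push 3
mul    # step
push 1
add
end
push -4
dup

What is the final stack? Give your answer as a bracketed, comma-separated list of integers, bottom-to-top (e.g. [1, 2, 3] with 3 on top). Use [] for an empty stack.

After 'push 6': [6]
After 'neg': [-6]
After 'push 3': [-6, 3]
After 'times': [-6]
After 'push 3': [-6, 3]
After 'mul': [-18]
After 'push 1': [-18, 1]
After 'add': [-17]
After 'push 3': [-17, 3]
After 'mul': [-51]
After 'push 1': [-51, 1]
After 'add': [-50]
After 'push 3': [-50, 3]
After 'mul': [-150]
After 'push 1': [-150, 1]
After 'add': [-149]
After 'push -4': [-149, -4]
After 'dup': [-149, -4, -4]

Answer: [-149, -4, -4]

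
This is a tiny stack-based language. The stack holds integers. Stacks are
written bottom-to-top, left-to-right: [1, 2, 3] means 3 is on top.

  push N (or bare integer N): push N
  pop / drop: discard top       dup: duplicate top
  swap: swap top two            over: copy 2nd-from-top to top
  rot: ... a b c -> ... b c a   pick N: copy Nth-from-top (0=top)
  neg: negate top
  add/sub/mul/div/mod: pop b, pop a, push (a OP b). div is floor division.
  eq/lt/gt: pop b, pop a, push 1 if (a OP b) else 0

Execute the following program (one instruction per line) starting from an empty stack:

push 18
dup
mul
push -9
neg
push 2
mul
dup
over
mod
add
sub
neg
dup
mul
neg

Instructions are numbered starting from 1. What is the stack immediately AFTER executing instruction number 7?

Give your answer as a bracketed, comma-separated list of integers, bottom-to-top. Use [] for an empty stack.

Answer: [324, 18]

Derivation:
Step 1 ('push 18'): [18]
Step 2 ('dup'): [18, 18]
Step 3 ('mul'): [324]
Step 4 ('push -9'): [324, -9]
Step 5 ('neg'): [324, 9]
Step 6 ('push 2'): [324, 9, 2]
Step 7 ('mul'): [324, 18]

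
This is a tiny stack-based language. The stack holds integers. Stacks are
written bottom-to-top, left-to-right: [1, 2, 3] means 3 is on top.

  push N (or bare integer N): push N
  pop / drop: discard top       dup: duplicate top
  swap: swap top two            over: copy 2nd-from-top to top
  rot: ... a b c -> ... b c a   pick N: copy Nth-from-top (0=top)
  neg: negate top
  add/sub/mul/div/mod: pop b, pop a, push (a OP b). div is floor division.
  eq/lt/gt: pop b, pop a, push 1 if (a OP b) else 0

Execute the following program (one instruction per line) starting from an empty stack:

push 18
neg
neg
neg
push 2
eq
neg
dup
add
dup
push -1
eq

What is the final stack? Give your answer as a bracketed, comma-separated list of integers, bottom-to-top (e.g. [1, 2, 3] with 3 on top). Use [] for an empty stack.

After 'push 18': [18]
After 'neg': [-18]
After 'neg': [18]
After 'neg': [-18]
After 'push 2': [-18, 2]
After 'eq': [0]
After 'neg': [0]
After 'dup': [0, 0]
After 'add': [0]
After 'dup': [0, 0]
After 'push -1': [0, 0, -1]
After 'eq': [0, 0]

Answer: [0, 0]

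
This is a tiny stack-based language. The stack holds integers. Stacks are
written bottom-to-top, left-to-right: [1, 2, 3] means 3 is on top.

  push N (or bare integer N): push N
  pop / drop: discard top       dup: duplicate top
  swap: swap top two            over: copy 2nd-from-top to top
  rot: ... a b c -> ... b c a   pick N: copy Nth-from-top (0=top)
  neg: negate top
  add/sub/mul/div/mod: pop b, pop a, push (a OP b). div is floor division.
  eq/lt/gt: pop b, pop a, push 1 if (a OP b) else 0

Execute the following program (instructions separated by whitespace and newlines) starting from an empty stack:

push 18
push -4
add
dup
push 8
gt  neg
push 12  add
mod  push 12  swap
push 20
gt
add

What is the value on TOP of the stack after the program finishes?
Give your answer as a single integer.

After 'push 18': [18]
After 'push -4': [18, -4]
After 'add': [14]
After 'dup': [14, 14]
After 'push 8': [14, 14, 8]
After 'gt': [14, 1]
After 'neg': [14, -1]
After 'push 12': [14, -1, 12]
After 'add': [14, 11]
After 'mod': [3]
After 'push 12': [3, 12]
After 'swap': [12, 3]
After 'push 20': [12, 3, 20]
After 'gt': [12, 0]
After 'add': [12]

Answer: 12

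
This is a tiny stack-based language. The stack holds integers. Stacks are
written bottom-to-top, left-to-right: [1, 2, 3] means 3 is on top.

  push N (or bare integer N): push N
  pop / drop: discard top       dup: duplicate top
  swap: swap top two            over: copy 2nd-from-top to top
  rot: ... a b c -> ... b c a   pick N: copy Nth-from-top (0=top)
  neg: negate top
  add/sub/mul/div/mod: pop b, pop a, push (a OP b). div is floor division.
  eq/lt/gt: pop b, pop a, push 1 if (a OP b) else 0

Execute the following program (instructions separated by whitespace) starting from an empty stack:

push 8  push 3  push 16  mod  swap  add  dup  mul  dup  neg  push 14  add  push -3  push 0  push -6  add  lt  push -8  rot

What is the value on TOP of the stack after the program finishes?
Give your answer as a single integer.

Answer: -107

Derivation:
After 'push 8': [8]
After 'push 3': [8, 3]
After 'push 16': [8, 3, 16]
After 'mod': [8, 3]
After 'swap': [3, 8]
After 'add': [11]
After 'dup': [11, 11]
After 'mul': [121]
After 'dup': [121, 121]
After 'neg': [121, -121]
After 'push 14': [121, -121, 14]
After 'add': [121, -107]
After 'push -3': [121, -107, -3]
After 'push 0': [121, -107, -3, 0]
After 'push -6': [121, -107, -3, 0, -6]
After 'add': [121, -107, -3, -6]
After 'lt': [121, -107, 0]
After 'push -8': [121, -107, 0, -8]
After 'rot': [121, 0, -8, -107]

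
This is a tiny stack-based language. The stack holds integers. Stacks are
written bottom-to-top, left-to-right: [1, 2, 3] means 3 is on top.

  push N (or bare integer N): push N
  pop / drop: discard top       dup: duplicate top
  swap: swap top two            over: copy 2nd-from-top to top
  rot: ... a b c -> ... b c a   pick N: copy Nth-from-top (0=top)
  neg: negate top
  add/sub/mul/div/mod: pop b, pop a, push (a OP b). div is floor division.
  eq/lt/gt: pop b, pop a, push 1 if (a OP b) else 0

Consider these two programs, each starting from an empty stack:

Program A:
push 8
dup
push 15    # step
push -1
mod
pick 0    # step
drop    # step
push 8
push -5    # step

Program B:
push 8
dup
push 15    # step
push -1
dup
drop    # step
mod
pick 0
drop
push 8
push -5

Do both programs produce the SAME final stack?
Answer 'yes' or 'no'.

Answer: yes

Derivation:
Program A trace:
  After 'push 8': [8]
  After 'dup': [8, 8]
  After 'push 15': [8, 8, 15]
  After 'push -1': [8, 8, 15, -1]
  After 'mod': [8, 8, 0]
  After 'pick 0': [8, 8, 0, 0]
  After 'drop': [8, 8, 0]
  After 'push 8': [8, 8, 0, 8]
  After 'push -5': [8, 8, 0, 8, -5]
Program A final stack: [8, 8, 0, 8, -5]

Program B trace:
  After 'push 8': [8]
  After 'dup': [8, 8]
  After 'push 15': [8, 8, 15]
  After 'push -1': [8, 8, 15, -1]
  After 'dup': [8, 8, 15, -1, -1]
  After 'drop': [8, 8, 15, -1]
  After 'mod': [8, 8, 0]
  After 'pick 0': [8, 8, 0, 0]
  After 'drop': [8, 8, 0]
  After 'push 8': [8, 8, 0, 8]
  After 'push -5': [8, 8, 0, 8, -5]
Program B final stack: [8, 8, 0, 8, -5]
Same: yes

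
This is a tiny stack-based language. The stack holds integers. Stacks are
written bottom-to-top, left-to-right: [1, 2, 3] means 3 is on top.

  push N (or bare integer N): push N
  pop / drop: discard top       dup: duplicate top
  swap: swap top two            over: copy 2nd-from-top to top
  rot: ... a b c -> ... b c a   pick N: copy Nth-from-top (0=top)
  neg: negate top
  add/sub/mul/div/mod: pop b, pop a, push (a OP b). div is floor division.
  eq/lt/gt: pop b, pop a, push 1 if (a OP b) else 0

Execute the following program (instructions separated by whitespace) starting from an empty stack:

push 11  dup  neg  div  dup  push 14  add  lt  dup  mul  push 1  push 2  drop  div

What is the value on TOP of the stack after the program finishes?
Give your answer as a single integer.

Answer: 1

Derivation:
After 'push 11': [11]
After 'dup': [11, 11]
After 'neg': [11, -11]
After 'div': [-1]
After 'dup': [-1, -1]
After 'push 14': [-1, -1, 14]
After 'add': [-1, 13]
After 'lt': [1]
After 'dup': [1, 1]
After 'mul': [1]
After 'push 1': [1, 1]
After 'push 2': [1, 1, 2]
After 'drop': [1, 1]
After 'div': [1]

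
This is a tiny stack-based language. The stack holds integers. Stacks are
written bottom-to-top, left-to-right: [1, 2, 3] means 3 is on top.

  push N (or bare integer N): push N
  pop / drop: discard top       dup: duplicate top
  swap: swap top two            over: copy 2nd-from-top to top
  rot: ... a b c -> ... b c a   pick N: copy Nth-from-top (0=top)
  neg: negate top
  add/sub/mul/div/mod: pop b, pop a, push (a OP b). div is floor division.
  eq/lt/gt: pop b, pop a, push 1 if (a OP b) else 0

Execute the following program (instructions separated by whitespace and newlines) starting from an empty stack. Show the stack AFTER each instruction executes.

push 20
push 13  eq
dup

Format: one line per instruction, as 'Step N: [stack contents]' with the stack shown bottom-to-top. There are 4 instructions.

Step 1: [20]
Step 2: [20, 13]
Step 3: [0]
Step 4: [0, 0]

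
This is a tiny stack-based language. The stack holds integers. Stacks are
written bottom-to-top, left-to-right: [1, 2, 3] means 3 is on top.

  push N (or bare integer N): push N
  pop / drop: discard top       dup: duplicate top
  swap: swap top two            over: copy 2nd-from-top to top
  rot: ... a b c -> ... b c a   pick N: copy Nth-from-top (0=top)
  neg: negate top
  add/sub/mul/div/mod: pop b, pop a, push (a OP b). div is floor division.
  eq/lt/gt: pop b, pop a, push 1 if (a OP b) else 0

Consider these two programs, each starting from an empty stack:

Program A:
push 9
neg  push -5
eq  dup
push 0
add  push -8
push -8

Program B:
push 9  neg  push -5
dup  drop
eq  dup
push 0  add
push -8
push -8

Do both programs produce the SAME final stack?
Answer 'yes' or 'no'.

Answer: yes

Derivation:
Program A trace:
  After 'push 9': [9]
  After 'neg': [-9]
  After 'push -5': [-9, -5]
  After 'eq': [0]
  After 'dup': [0, 0]
  After 'push 0': [0, 0, 0]
  After 'add': [0, 0]
  After 'push -8': [0, 0, -8]
  After 'push -8': [0, 0, -8, -8]
Program A final stack: [0, 0, -8, -8]

Program B trace:
  After 'push 9': [9]
  After 'neg': [-9]
  After 'push -5': [-9, -5]
  After 'dup': [-9, -5, -5]
  After 'drop': [-9, -5]
  After 'eq': [0]
  After 'dup': [0, 0]
  After 'push 0': [0, 0, 0]
  After 'add': [0, 0]
  After 'push -8': [0, 0, -8]
  After 'push -8': [0, 0, -8, -8]
Program B final stack: [0, 0, -8, -8]
Same: yes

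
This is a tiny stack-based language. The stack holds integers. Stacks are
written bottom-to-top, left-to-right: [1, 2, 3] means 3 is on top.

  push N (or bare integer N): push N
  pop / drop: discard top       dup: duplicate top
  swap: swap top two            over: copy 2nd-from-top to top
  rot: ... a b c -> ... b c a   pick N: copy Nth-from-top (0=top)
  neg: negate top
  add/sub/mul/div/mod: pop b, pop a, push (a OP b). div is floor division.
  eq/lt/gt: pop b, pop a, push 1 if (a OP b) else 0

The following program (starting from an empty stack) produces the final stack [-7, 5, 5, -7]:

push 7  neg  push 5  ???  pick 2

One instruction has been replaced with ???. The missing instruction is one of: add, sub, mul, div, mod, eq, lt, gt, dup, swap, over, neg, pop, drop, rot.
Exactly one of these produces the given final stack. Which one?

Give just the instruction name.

Stack before ???: [-7, 5]
Stack after ???:  [-7, 5, 5]
The instruction that transforms [-7, 5] -> [-7, 5, 5] is: dup

Answer: dup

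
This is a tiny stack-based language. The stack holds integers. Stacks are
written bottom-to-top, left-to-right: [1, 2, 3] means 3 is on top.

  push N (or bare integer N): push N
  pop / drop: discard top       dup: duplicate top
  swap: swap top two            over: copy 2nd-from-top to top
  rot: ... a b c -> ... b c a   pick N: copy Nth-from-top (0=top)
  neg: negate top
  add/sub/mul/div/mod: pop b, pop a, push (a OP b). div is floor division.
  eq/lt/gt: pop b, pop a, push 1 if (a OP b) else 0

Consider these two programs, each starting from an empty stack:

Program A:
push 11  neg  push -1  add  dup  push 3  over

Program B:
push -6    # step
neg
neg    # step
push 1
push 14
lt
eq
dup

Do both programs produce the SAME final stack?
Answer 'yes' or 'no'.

Answer: no

Derivation:
Program A trace:
  After 'push 11': [11]
  After 'neg': [-11]
  After 'push -1': [-11, -1]
  After 'add': [-12]
  After 'dup': [-12, -12]
  After 'push 3': [-12, -12, 3]
  After 'over': [-12, -12, 3, -12]
Program A final stack: [-12, -12, 3, -12]

Program B trace:
  After 'push -6': [-6]
  After 'neg': [6]
  After 'neg': [-6]
  After 'push 1': [-6, 1]
  After 'push 14': [-6, 1, 14]
  After 'lt': [-6, 1]
  After 'eq': [0]
  After 'dup': [0, 0]
Program B final stack: [0, 0]
Same: no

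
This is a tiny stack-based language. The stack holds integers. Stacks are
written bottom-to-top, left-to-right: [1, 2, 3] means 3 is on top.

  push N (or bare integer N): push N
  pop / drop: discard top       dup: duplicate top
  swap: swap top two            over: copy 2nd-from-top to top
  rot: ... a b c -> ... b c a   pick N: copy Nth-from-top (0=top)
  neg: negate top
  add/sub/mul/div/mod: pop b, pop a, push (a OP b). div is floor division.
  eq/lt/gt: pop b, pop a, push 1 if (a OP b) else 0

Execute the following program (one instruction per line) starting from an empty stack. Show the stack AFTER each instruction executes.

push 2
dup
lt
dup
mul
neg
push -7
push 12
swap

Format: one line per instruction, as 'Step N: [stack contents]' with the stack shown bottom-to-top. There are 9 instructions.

Step 1: [2]
Step 2: [2, 2]
Step 3: [0]
Step 4: [0, 0]
Step 5: [0]
Step 6: [0]
Step 7: [0, -7]
Step 8: [0, -7, 12]
Step 9: [0, 12, -7]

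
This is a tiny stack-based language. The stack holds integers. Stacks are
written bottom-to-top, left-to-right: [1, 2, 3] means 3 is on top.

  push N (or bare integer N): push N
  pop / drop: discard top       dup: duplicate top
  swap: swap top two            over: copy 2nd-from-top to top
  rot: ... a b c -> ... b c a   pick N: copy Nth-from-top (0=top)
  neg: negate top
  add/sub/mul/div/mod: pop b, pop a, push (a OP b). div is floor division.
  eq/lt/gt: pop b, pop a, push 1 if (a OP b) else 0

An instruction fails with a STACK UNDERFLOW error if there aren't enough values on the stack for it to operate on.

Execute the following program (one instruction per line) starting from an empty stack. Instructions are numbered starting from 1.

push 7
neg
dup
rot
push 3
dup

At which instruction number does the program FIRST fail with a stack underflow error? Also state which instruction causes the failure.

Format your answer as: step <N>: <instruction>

Step 1 ('push 7'): stack = [7], depth = 1
Step 2 ('neg'): stack = [-7], depth = 1
Step 3 ('dup'): stack = [-7, -7], depth = 2
Step 4 ('rot'): needs 3 value(s) but depth is 2 — STACK UNDERFLOW

Answer: step 4: rot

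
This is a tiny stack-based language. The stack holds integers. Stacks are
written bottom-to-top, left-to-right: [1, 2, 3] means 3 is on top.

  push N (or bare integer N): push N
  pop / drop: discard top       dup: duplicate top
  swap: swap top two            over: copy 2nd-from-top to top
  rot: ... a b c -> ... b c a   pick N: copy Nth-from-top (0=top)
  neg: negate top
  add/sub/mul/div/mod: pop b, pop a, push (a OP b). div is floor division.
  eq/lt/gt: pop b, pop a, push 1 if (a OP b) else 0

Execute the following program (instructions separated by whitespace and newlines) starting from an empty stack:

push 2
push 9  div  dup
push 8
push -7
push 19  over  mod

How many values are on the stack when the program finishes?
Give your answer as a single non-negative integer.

After 'push 2': stack = [2] (depth 1)
After 'push 9': stack = [2, 9] (depth 2)
After 'div': stack = [0] (depth 1)
After 'dup': stack = [0, 0] (depth 2)
After 'push 8': stack = [0, 0, 8] (depth 3)
After 'push -7': stack = [0, 0, 8, -7] (depth 4)
After 'push 19': stack = [0, 0, 8, -7, 19] (depth 5)
After 'over': stack = [0, 0, 8, -7, 19, -7] (depth 6)
After 'mod': stack = [0, 0, 8, -7, -2] (depth 5)

Answer: 5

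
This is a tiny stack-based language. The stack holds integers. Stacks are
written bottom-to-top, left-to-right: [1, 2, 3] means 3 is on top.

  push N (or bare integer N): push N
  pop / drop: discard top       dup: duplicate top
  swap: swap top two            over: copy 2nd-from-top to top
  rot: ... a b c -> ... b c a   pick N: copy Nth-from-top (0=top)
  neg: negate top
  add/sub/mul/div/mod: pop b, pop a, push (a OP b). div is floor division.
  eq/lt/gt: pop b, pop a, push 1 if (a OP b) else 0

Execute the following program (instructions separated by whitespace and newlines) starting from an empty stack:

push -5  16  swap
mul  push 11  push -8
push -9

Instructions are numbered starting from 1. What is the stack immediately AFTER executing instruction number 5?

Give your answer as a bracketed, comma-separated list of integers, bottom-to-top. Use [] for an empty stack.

Answer: [-80, 11]

Derivation:
Step 1 ('push -5'): [-5]
Step 2 ('16'): [-5, 16]
Step 3 ('swap'): [16, -5]
Step 4 ('mul'): [-80]
Step 5 ('push 11'): [-80, 11]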